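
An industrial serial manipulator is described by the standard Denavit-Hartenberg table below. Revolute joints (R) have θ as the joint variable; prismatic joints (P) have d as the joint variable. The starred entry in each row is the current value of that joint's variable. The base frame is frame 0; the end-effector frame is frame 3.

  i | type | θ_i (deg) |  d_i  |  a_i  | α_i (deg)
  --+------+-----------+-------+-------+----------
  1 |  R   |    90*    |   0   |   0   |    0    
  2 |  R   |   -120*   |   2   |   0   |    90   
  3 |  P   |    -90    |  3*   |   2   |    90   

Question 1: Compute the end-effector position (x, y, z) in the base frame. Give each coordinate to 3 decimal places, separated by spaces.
after link 1: o_1 = (0.0000, 0.0000, 0.0000)
after link 2: o_2 = (0.0000, 0.0000, 2.0000)
after link 3: o_3 = (-1.5000, -2.5981, 0.0000)

-1.500 -2.598 0.000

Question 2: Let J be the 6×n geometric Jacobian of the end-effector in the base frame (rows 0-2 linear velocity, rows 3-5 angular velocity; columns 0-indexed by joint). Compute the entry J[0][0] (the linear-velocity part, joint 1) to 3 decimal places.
2.598

axis z_0 = ẑ; lever o_n−o_0 = (-1.5000,-2.5981,0.0000)
cross product → J_v[:, 0] = (2.5981,-1.5000,0.0000)
J_ω[:, 0] = z_0
entry J[0][0] = 2.5981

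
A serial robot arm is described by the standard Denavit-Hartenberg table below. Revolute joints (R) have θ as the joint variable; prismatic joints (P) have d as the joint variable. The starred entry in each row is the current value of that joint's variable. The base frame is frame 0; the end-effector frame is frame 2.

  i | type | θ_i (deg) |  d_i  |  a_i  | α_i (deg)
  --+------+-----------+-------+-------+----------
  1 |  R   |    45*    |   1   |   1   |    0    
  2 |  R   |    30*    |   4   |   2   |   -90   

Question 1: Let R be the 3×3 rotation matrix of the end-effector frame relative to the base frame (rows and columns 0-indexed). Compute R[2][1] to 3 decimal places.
End-effector y-axis (col 1 of R) = (-0.0000,0.0000,-1.0000)
R[2][1] = -1.0000

-1.000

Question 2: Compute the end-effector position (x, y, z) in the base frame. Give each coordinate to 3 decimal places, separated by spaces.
after link 1: o_1 = (0.7071, 0.7071, 1.0000)
after link 2: o_2 = (1.2247, 2.6390, 5.0000)

1.225 2.639 5.000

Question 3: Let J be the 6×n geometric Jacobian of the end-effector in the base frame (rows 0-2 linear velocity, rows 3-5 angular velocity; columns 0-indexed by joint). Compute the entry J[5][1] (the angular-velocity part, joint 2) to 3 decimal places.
1.000

axis z_1 = (0.0000,0.0000,1.0000); lever o_n−o_1 = (0.5176,1.9319,4.0000)
cross product → J_v[:, 1] = (-1.9319,0.5176,0.0000)
J_ω[:, 1] = z_1
entry J[5][1] = 1.0000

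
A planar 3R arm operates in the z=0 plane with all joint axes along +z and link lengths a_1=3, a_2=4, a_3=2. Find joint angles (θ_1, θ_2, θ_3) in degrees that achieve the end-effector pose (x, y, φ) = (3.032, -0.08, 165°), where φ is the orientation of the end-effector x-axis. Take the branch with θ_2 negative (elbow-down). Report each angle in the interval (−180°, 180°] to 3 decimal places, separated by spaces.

wrist centre = target − a_3·(cos φ, sin φ) = (4.9639, -0.5976)
cos θ_2 = (24.9970−3²−4²)/(2·3·4) = -0.0001; θ_2 = -90.0072° (elbow-down)
β = atan2(-0.5976,4.9639) = -6.8653°; ψ = atan2(-4.0000,2.9995) = -53.1347°
θ_1 = β − ψ = 46.2694°
θ_3 = φ − θ_1 − θ_2 = -151.2623° (wrapped to (-180°,180°])

46.269 -90.007 -151.262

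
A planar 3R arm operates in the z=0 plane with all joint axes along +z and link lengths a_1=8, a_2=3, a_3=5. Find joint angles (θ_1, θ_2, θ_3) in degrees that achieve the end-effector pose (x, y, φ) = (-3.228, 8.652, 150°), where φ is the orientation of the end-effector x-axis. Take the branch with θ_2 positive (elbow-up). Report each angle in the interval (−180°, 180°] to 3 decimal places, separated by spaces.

wrist centre = target − a_3·(cos φ, sin φ) = (1.1021, 6.1520)
cos θ_2 = (39.0618−8²−3²)/(2·8·3) = -0.7070; θ_2 = 134.9951° (elbow-up)
β = atan2(6.1520,1.1021) = 79.8432°; ψ = atan2(2.1215,5.8789) = 19.8430°
θ_1 = β − ψ = 60.0003°
θ_3 = φ − θ_1 − θ_2 = -44.9954° (wrapped to (-180°,180°])

60.000 134.995 -44.995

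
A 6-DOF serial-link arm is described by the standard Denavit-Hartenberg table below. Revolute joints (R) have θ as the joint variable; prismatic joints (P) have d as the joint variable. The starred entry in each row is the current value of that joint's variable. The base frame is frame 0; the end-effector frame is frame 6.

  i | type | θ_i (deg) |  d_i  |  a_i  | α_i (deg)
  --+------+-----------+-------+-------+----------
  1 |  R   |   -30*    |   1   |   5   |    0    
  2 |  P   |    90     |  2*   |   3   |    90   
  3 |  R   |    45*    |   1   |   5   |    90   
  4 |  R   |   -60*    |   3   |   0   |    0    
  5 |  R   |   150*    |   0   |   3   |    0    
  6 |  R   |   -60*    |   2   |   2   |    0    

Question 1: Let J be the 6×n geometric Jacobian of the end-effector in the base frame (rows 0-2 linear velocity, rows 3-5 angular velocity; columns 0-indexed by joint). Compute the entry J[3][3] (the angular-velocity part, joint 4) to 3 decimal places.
axis z_3 = (0.3536,0.6124,-0.7071); lever o_n−o_3 = (5.8442,2.1225,-2.3108)
cross product → J_v[:, 3] = (0.0858,-3.3155,-2.8284)
J_ω[:, 3] = z_3
entry J[3][3] = 0.3536

0.354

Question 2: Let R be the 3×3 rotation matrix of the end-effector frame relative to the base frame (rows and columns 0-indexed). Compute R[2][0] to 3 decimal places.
End-effector x-axis (col 0 of R) = (0.7392,0.2803,0.6124)
R[2][0] = 0.6124

0.612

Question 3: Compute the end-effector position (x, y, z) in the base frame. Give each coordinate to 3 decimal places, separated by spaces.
14.308 4.782 4.225

after link 1: o_1 = (4.3301, -2.5000, 1.0000)
after link 2: o_2 = (5.8301, 0.0981, 3.0000)
after link 3: o_3 = (8.4639, 2.6599, 6.5355)
after link 4: o_4 = (9.5246, 4.4971, 4.4142)
after link 5: o_5 = (12.1227, 2.9971, 4.4142)
after link 6: o_6 = (14.3082, 4.7825, 4.2247)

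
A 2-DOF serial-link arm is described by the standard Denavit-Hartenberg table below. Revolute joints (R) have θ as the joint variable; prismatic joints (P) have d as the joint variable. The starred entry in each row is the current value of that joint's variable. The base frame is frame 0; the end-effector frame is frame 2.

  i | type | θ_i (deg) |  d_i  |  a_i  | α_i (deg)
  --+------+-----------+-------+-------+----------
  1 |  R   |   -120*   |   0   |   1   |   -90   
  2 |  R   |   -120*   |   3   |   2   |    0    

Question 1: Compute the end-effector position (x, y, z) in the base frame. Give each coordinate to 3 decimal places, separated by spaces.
2.598 -1.500 1.732

after link 1: o_1 = (-0.5000, -0.8660, 0.0000)
after link 2: o_2 = (2.5981, -1.5000, 1.7321)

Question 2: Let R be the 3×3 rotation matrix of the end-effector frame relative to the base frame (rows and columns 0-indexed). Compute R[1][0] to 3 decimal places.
0.433

End-effector x-axis (col 0 of R) = (0.2500,0.4330,0.8660)
R[1][0] = 0.4330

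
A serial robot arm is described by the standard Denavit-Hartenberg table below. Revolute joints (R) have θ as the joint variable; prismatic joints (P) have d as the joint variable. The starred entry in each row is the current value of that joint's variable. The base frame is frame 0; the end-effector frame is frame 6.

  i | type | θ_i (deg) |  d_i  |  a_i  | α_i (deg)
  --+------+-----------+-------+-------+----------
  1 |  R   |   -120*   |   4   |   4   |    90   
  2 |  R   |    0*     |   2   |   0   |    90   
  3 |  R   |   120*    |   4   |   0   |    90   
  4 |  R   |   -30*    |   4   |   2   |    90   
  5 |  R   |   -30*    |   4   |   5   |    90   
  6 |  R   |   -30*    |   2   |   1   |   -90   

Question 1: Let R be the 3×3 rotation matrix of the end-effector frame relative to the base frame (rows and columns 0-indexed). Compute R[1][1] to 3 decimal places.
End-effector y-axis (col 1 of R) = (-0.9665,-0.0580,0.2500)
R[1][1] = -0.0580

-0.058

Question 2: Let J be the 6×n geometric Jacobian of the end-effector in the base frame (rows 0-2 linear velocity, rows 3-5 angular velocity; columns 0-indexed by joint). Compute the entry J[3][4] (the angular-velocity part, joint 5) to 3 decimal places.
0.250

axis z_4 = (0.2500,-0.4330,0.8660); lever o_n−o_4 = (3.1483,3.8771,5.0712)
cross product → J_v[:, 4] = (-5.5535,1.4587,2.3325)
J_ω[:, 4] = z_4
entry J[3][4] = 0.2500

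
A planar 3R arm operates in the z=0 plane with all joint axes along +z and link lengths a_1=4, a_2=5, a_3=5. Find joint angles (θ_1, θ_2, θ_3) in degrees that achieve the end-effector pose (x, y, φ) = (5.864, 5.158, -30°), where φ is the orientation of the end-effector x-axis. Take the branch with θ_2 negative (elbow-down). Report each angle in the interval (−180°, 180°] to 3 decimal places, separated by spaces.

112.346 -60.004 -82.343

wrist centre = target − a_3·(cos φ, sin φ) = (1.5339, 7.6580)
cos θ_2 = (60.9977−4²−5²)/(2·4·5) = 0.4999; θ_2 = -60.0038° (elbow-down)
β = atan2(7.6580,1.5339) = 78.6737°; ψ = atan2(-4.3303,6.4997) = -33.6727°
θ_1 = β − ψ = 112.3464°
θ_3 = φ − θ_1 − θ_2 = -82.3426° (wrapped to (-180°,180°])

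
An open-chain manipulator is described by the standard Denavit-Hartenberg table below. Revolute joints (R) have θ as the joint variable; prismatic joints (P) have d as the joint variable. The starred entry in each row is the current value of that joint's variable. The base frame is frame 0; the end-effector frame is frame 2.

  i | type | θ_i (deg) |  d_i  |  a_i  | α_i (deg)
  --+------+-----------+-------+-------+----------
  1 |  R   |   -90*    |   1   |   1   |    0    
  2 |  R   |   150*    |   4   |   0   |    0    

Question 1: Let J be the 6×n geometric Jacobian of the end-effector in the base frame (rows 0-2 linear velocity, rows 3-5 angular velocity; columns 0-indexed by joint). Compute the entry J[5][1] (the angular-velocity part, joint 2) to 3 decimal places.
1.000

axis z_1 = (0.0000,0.0000,1.0000); lever o_n−o_1 = (0.0000,0.0000,4.0000)
cross product → J_v[:, 1] = (0.0000,0.0000,0.0000)
J_ω[:, 1] = z_1
entry J[5][1] = 1.0000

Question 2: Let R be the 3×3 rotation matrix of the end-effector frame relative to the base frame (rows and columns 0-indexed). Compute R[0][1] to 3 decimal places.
End-effector y-axis (col 1 of R) = (-0.8660,0.5000,0.0000)
R[0][1] = -0.8660

-0.866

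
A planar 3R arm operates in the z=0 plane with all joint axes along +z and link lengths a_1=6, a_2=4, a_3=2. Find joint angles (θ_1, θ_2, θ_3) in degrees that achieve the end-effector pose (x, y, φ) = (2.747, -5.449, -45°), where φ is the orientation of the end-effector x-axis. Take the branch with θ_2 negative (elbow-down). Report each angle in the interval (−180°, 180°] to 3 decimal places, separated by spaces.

wrist centre = target − a_3·(cos φ, sin φ) = (1.3328, -4.0348)
cos θ_2 = (18.0558−6²−4²)/(2·6·4) = -0.7072; θ_2 = -135.0052° (elbow-down)
β = atan2(-4.0348,1.3328) = -71.7204°; ψ = atan2(-2.8282,3.1713) = -41.7265°
θ_1 = β − ψ = -29.9939°
θ_3 = φ − θ_1 − θ_2 = 119.9990° (wrapped to (-180°,180°])

-29.994 -135.005 119.999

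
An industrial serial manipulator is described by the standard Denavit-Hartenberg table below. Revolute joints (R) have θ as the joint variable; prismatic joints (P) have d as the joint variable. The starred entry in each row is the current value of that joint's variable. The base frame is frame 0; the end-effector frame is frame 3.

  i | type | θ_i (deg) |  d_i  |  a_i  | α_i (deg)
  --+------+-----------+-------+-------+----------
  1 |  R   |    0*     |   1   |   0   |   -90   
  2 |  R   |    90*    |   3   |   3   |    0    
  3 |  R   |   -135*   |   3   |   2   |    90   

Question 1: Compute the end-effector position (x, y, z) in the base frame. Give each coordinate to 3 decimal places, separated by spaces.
after link 1: o_1 = (0.0000, 0.0000, 1.0000)
after link 2: o_2 = (0.0000, 3.0000, -2.0000)
after link 3: o_3 = (1.4142, 6.0000, -0.5858)

1.414 6.000 -0.586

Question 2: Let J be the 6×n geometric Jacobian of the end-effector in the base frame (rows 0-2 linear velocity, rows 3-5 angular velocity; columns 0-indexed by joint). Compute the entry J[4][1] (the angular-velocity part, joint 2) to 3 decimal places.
axis z_1 = (0.0000,1.0000,0.0000); lever o_n−o_1 = (1.4142,6.0000,-1.5858)
cross product → J_v[:, 1] = (-1.5858,0.0000,-1.4142)
J_ω[:, 1] = z_1
entry J[4][1] = 1.0000

1.000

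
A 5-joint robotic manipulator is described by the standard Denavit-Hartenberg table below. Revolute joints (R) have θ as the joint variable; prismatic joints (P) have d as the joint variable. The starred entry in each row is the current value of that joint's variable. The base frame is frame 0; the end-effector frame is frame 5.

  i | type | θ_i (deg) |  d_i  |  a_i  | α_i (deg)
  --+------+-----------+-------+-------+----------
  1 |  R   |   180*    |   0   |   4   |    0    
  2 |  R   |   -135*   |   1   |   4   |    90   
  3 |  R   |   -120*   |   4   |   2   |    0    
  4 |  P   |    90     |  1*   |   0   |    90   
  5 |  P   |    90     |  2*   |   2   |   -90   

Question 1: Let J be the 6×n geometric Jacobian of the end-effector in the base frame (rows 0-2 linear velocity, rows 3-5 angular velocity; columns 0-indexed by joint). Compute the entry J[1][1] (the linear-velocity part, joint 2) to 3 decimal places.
axis z_1 = (0.0000,0.0000,1.0000); lever o_n−o_1 = (6.3640,-3.5355,-2.4641)
cross product → J_v[:, 1] = (3.5355,6.3640,-0.0000)
J_ω[:, 1] = z_1
entry J[1][1] = 6.3640

6.364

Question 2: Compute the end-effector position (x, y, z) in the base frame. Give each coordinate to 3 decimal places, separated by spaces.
after link 1: o_1 = (-4.0000, 0.0000, 0.0000)
after link 2: o_2 = (-1.1716, 2.8284, 1.0000)
after link 3: o_3 = (0.9497, -0.7071, -0.7321)
after link 4: o_4 = (1.6569, -1.4142, -0.7321)
after link 5: o_5 = (2.3640, -3.5355, -2.4641)

2.364 -3.536 -2.464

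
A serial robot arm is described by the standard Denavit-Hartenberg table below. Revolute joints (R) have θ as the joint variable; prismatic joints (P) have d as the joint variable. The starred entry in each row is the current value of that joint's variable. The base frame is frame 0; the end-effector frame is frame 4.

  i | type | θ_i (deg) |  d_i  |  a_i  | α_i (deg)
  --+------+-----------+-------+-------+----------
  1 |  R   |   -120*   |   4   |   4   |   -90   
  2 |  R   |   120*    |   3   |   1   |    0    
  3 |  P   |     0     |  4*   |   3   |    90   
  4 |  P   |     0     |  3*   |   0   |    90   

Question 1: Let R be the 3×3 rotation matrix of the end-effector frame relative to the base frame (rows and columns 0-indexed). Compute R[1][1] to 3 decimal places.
End-effector y-axis (col 1 of R) = (-0.4330,-0.7500,-0.5000)
R[1][1] = -0.7500

-0.750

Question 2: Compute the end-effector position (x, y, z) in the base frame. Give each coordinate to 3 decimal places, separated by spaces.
3.763 -7.482 -0.964

after link 1: o_1 = (-2.0000, -3.4641, 4.0000)
after link 2: o_2 = (0.8481, -4.5311, 3.1340)
after link 3: o_3 = (5.0622, -5.2321, 0.5359)
after link 4: o_4 = (3.7631, -7.4821, -0.9641)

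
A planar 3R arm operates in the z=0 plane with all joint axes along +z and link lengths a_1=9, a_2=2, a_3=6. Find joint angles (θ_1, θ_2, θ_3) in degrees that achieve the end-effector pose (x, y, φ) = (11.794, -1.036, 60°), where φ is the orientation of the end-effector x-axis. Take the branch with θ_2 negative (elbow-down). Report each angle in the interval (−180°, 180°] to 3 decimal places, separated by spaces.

wrist centre = target − a_3·(cos φ, sin φ) = (8.7940, -6.2322)
cos θ_2 = (116.1742−9²−2²)/(2·9·2) = 0.8659; θ_2 = -30.0088° (elbow-down)
β = atan2(-6.2322,8.7940) = -35.3245°; ψ = atan2(-1.0003,10.7319) = -5.3249°
θ_1 = β − ψ = -29.9997°
θ_3 = φ − θ_1 − θ_2 = 120.0084° (wrapped to (-180°,180°])

-30.000 -30.009 120.008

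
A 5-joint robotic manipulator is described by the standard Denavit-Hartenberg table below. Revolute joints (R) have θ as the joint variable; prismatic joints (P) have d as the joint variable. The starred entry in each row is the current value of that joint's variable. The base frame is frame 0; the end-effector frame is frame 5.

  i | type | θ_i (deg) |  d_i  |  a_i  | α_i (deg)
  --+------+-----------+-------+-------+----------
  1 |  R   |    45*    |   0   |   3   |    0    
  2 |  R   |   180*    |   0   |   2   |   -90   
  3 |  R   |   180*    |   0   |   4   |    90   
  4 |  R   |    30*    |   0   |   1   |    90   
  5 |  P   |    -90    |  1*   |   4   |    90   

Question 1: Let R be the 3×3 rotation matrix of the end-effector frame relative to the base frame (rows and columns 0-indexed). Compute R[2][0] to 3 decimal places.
1.000

End-effector x-axis (col 0 of R) = (0.0000,0.0000,1.0000)
R[2][0] = 1.0000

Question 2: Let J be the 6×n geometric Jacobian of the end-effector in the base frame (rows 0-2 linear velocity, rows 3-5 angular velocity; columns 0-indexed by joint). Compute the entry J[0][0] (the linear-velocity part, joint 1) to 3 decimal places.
axis z_0 = ẑ; lever o_n−o_0 = (4.2426,4.7603,4.0000)
cross product → J_v[:, 0] = (-4.7603,4.2426,0.0000)
J_ω[:, 0] = z_0
entry J[0][0] = -4.7603

-4.760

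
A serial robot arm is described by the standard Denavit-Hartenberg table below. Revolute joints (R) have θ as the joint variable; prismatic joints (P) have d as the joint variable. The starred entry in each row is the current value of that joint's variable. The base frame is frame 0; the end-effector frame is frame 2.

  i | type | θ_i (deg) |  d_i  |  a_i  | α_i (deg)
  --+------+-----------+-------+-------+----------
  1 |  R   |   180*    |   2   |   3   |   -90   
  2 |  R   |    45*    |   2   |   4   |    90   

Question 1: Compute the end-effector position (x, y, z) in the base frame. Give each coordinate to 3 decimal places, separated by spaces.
-5.828 -2.000 -0.828

after link 1: o_1 = (-3.0000, 0.0000, 2.0000)
after link 2: o_2 = (-5.8284, -2.0000, -0.8284)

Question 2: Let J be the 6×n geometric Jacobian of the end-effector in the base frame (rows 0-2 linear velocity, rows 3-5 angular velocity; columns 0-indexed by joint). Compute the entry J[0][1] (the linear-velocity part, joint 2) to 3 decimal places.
axis z_1 = (-0.0000,-1.0000,0.0000); lever o_n−o_1 = (-2.8284,-2.0000,-2.8284)
cross product → J_v[:, 1] = (2.8284,-0.0000,-2.8284)
J_ω[:, 1] = z_1
entry J[0][1] = 2.8284

2.828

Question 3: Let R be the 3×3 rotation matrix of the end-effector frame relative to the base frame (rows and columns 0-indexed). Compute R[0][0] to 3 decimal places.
End-effector x-axis (col 0 of R) = (-0.7071,0.0000,-0.7071)
R[0][0] = -0.7071

-0.707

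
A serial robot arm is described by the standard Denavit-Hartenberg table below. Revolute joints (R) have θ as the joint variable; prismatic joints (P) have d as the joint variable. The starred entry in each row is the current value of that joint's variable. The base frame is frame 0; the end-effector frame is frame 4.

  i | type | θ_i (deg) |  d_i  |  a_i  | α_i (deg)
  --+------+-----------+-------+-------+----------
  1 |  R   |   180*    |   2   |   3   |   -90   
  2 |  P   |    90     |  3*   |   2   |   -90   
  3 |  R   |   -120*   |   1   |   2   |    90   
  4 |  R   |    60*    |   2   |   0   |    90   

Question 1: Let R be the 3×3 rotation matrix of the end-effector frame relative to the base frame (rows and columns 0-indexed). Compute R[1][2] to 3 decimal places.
End-effector z-axis (col 2 of R) = (-0.5000,-0.7500,0.4330)
R[1][2] = -0.7500

-0.750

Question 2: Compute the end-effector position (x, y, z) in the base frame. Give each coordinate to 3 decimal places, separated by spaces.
-2.000 -3.732 2.732

after link 1: o_1 = (-3.0000, 0.0000, 2.0000)
after link 2: o_2 = (-3.0000, -3.0000, 0.0000)
after link 3: o_3 = (-2.0000, -4.7321, 1.0000)
after link 4: o_4 = (-2.0000, -3.7321, 2.7321)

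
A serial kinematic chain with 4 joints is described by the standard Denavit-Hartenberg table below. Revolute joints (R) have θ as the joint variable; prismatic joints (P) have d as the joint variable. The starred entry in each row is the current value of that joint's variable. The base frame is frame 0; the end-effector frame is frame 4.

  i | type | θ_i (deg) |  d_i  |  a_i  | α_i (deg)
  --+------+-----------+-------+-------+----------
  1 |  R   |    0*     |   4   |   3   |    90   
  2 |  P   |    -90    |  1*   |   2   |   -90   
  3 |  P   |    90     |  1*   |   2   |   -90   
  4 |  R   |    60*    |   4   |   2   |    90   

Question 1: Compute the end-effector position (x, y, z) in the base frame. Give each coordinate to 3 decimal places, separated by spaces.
2.268 2.000 6.000

after link 1: o_1 = (3.0000, 0.0000, 4.0000)
after link 2: o_2 = (3.0000, -1.0000, 2.0000)
after link 3: o_3 = (4.0000, 1.0000, 2.0000)
after link 4: o_4 = (2.2679, 2.0000, 6.0000)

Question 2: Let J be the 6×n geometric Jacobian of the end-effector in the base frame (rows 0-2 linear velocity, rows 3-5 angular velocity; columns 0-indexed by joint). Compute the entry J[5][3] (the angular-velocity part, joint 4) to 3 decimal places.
axis z_3 = (0.0000,0.0000,1.0000); lever o_n−o_3 = (-1.7321,1.0000,4.0000)
cross product → J_v[:, 3] = (-1.0000,-1.7321,0.0000)
J_ω[:, 3] = z_3
entry J[5][3] = 1.0000

1.000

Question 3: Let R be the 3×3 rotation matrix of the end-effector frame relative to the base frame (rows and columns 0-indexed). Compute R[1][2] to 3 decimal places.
0.866

End-effector z-axis (col 2 of R) = (0.5000,0.8660,-0.0000)
R[1][2] = 0.8660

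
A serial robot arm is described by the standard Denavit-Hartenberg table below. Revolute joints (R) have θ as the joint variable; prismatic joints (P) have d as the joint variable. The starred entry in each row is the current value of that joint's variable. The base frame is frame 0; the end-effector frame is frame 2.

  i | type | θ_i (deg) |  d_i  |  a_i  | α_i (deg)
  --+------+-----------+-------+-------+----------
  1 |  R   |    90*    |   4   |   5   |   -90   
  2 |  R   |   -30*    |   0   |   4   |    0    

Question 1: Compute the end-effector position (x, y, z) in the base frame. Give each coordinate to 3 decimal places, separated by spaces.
0.000 8.464 6.000

after link 1: o_1 = (0.0000, 5.0000, 4.0000)
after link 2: o_2 = (0.0000, 8.4641, 6.0000)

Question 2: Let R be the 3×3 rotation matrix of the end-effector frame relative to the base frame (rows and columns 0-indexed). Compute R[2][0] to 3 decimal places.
End-effector x-axis (col 0 of R) = (0.0000,0.8660,0.5000)
R[2][0] = 0.5000

0.500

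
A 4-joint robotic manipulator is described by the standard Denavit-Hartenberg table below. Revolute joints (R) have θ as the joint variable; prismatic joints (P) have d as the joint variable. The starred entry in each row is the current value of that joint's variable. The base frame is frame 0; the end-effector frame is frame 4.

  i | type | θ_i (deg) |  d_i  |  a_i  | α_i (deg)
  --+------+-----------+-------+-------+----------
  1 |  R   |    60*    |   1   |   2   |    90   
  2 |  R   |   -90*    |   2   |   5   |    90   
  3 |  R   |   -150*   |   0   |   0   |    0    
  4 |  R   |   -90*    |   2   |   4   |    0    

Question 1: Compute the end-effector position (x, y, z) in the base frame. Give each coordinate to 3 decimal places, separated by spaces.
after link 1: o_1 = (1.0000, 1.7321, 1.0000)
after link 2: o_2 = (2.7321, 0.7321, -4.0000)
after link 3: o_3 = (2.7321, 0.7321, -4.0000)
after link 4: o_4 = (4.7321, -2.7321, -2.0000)

4.732 -2.732 -2.000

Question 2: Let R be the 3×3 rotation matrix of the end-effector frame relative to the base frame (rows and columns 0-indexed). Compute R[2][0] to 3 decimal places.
End-effector x-axis (col 0 of R) = (0.7500,-0.4330,0.5000)
R[2][0] = 0.5000

0.500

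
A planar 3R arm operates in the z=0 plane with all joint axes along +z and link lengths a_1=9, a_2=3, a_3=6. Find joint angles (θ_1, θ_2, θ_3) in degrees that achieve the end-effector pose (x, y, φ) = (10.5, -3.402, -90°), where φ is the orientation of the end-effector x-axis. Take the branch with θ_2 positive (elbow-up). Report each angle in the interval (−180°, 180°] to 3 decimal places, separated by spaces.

-0.000 60.000 -150.000

wrist centre = target − a_3·(cos φ, sin φ) = (10.5000, 2.5980)
cos θ_2 = (116.9996−9²−3²)/(2·9·3) = 0.5000; θ_2 = 60.0005° (elbow-up)
β = atan2(2.5980,10.5000) = 13.8975°; ψ = atan2(2.5981,10.5000) = 13.8980°
θ_1 = β − ψ = -0.0005°
θ_3 = φ − θ_1 − θ_2 = -150.0000° (wrapped to (-180°,180°])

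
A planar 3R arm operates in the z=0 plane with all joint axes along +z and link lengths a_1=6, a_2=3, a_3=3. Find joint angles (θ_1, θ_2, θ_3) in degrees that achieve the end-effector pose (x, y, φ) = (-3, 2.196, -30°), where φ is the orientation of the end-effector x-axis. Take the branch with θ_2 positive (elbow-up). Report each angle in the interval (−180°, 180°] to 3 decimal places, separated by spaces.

wrist centre = target − a_3·(cos φ, sin φ) = (-5.5981, 3.6960)
cos θ_2 = (44.9989−6²−3²)/(2·6·3) = -0.0000; θ_2 = 90.0018° (elbow-up)
β = atan2(3.6960,-5.5981) = 146.5661°; ψ = atan2(3.0000,5.9999) = 26.5654°
θ_1 = β − ψ = 120.0007°
θ_3 = φ − θ_1 − θ_2 = 119.9975° (wrapped to (-180°,180°])

120.001 90.002 119.997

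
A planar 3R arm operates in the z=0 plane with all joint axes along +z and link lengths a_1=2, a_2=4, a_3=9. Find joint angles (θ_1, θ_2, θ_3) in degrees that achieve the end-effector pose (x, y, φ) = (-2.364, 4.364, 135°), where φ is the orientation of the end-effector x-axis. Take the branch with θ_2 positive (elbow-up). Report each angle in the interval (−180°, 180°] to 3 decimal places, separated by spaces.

wrist centre = target − a_3·(cos φ, sin φ) = (4.0000, -2.0000)
cos θ_2 = (19.9995−2²−4²)/(2·2·4) = -0.0000; θ_2 = 90.0017° (elbow-up)
β = atan2(-2.0000,4.0000) = -26.5648°; ψ = atan2(4.0000,1.9999) = 63.4363°
θ_1 = β − ψ = -90.0011°
θ_3 = φ − θ_1 − θ_2 = 134.9994° (wrapped to (-180°,180°])

-90.001 90.002 134.999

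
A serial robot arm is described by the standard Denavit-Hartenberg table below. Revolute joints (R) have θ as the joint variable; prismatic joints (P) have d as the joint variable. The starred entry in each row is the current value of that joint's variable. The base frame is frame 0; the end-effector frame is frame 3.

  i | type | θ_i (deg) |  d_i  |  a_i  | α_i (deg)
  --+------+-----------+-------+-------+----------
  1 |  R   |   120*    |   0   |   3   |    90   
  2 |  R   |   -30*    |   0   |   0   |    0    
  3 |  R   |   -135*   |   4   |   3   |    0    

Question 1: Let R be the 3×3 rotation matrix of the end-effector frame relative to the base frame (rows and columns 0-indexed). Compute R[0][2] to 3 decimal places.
End-effector z-axis (col 2 of R) = (0.8660,0.5000,0.0000)
R[0][2] = 0.8660

0.866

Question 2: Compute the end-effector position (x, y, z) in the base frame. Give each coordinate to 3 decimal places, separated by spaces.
after link 1: o_1 = (-1.5000, 2.5981, 0.0000)
after link 2: o_2 = (-1.5000, 2.5981, 0.0000)
after link 3: o_3 = (3.4130, 2.0885, -0.7765)

3.413 2.089 -0.776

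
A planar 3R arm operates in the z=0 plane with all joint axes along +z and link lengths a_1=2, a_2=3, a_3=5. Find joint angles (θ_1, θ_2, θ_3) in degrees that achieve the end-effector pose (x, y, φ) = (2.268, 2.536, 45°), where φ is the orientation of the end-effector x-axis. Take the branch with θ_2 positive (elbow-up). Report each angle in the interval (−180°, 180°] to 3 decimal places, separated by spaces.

wrist centre = target − a_3·(cos φ, sin φ) = (-1.2675, -0.9995)
cos θ_2 = (2.6057−2²−3²)/(2·2·3) = -0.8662; θ_2 = 150.0190° (elbow-up)
β = atan2(-0.9995,-1.2675) = -141.7419°; ψ = atan2(1.4991,-0.5986) = 111.7657°
θ_1 = β − ψ = -253.5076°
θ_3 = φ − θ_1 − θ_2 = 148.4886° (wrapped to (-180°,180°])

106.492 150.019 148.489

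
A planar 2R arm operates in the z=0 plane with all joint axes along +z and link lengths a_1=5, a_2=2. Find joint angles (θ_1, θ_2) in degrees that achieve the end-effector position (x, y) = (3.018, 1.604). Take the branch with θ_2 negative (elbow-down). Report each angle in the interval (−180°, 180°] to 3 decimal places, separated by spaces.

cos θ_2 = (11.6811−5²−2²)/(2·5·2) = -0.8659; θ_2 = -149.9906° (elbow-down)
β = atan2(1.6040,3.0180) = 27.9897°; ψ = atan2(-1.0003,3.2681) = -17.0180°
θ_1 = β − ψ = 45.0077°

45.008 -149.991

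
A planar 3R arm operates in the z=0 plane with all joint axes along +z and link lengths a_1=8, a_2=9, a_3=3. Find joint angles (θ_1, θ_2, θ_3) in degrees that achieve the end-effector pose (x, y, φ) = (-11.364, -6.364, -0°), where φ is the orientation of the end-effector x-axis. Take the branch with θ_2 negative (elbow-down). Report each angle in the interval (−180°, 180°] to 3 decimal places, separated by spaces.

wrist centre = target − a_3·(cos φ, sin φ) = (-14.3640, -6.3640)
cos θ_2 = (246.8250−8²−9²)/(2·8·9) = 0.7071; θ_2 = -44.9991° (elbow-down)
β = atan2(-6.3640,-14.3640) = -156.1042°; ψ = atan2(-6.3639,14.3641) = -23.8953°
θ_1 = β − ψ = -132.2089°
θ_3 = φ − θ_1 − θ_2 = 177.2080° (wrapped to (-180°,180°])

-132.209 -44.999 177.208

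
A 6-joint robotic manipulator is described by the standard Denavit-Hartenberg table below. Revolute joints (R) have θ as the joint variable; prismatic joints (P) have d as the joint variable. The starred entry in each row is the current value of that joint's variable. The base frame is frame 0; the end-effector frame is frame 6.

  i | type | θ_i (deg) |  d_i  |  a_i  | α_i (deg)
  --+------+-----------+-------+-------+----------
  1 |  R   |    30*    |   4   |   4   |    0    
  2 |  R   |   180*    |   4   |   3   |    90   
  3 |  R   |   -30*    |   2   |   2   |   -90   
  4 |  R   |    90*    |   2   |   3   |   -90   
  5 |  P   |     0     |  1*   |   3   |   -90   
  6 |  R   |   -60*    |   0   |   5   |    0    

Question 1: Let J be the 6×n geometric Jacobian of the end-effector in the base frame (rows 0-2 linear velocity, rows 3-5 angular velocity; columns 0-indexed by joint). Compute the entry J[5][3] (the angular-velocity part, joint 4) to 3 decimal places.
0.866

axis z_3 = (-0.4330,-0.2500,0.8660); lever o_n−o_3 = (7.3816,-5.5532,4.3971)
cross product → J_v[:, 3] = (3.7099,8.2966,4.2500)
J_ω[:, 3] = z_3
entry J[5][3] = 0.8660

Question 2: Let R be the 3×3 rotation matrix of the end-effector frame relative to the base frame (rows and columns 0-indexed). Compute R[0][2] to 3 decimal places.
End-effector z-axis (col 2 of R) = (0.4330,0.2500,-0.8660)
R[0][2] = 0.4330

0.433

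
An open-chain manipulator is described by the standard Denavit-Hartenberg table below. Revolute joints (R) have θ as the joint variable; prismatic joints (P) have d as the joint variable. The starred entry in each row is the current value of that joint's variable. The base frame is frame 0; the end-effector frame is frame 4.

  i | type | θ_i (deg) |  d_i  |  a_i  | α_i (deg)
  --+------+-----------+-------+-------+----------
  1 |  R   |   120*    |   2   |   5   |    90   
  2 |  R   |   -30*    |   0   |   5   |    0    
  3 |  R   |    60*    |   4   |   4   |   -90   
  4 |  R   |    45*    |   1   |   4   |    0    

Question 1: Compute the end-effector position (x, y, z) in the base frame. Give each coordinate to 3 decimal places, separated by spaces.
-6.357 13.354 3.780

after link 1: o_1 = (-2.5000, 4.3301, 2.0000)
after link 2: o_2 = (-4.6651, 8.0801, -0.5000)
after link 3: o_3 = (-2.9330, 13.0801, 1.5000)
after link 4: o_4 = (-6.3572, 13.3542, 3.7802)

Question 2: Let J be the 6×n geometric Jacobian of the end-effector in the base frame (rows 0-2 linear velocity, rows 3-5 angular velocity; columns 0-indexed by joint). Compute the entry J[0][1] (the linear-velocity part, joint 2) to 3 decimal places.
0.890

axis z_1 = (0.8660,0.5000,0.0000); lever o_n−o_1 = (-3.8572,9.0241,1.7802)
cross product → J_v[:, 1] = (0.8901,-1.5417,9.7437)
J_ω[:, 1] = z_1
entry J[0][1] = 0.8901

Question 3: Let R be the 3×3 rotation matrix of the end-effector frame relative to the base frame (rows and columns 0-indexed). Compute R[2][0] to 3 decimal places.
0.354

End-effector x-axis (col 0 of R) = (-0.9186,0.1768,0.3536)
R[2][0] = 0.3536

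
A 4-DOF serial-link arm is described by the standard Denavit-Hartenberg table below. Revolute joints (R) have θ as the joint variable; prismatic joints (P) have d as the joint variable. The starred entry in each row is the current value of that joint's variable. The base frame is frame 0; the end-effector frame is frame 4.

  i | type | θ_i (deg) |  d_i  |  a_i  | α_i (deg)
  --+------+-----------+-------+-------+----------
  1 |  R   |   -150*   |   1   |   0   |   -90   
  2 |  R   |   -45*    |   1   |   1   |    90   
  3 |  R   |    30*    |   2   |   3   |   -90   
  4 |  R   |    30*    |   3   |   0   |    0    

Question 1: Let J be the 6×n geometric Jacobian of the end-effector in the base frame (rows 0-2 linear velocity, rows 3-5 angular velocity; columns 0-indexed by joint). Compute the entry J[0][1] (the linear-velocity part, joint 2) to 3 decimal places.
axis z_1 = (0.5000,-0.8660,0.0000); lever o_n−o_1 = (2.4890,-4.4497,2.8978)
cross product → J_v[:, 1] = (-2.5095,-1.4489,-0.0694)
J_ω[:, 1] = z_1
entry J[0][1] = -2.5095

-2.510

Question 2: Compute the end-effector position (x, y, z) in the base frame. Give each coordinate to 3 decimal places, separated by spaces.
2.489 -4.450 3.898

after link 1: o_1 = (0.0000, 0.0000, 1.0000)
after link 2: o_2 = (-0.1124, -1.2196, 1.7071)
after link 3: o_3 = (0.2714, -2.7301, 4.9584)
after link 4: o_4 = (2.4890, -4.4497, 3.8978)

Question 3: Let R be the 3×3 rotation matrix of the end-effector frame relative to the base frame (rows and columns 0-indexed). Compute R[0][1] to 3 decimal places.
-0.390

End-effector y-axis (col 1 of R) = (-0.3902,0.0634,-0.9186)
R[0][1] = -0.3902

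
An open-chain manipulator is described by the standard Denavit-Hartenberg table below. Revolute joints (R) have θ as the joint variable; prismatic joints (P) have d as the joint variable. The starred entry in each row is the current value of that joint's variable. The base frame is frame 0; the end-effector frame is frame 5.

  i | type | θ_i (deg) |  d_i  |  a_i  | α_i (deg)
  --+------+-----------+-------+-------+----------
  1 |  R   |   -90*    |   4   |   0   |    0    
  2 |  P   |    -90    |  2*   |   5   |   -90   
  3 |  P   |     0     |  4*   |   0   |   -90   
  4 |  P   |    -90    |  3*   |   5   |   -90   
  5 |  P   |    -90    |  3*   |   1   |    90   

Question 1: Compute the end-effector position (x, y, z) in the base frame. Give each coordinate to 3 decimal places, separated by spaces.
after link 1: o_1 = (0.0000, 0.0000, 4.0000)
after link 2: o_2 = (-5.0000, -0.0000, 6.0000)
after link 3: o_3 = (-5.0000, -4.0000, 6.0000)
after link 4: o_4 = (-5.0000, -9.0000, 3.0000)
after link 5: o_5 = (-8.0000, -9.0000, 2.0000)

-8.000 -9.000 2.000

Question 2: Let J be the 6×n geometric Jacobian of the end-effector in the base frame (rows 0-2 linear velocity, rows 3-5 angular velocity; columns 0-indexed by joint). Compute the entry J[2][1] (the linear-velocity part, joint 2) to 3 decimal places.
1.000

prismatic axis z_1 = (0.0000,0.0000,1.0000)
J_v[:, 1] = z_1; J_ω[:, 1] = (0,0,0)
entry J[2][1] = 1.0000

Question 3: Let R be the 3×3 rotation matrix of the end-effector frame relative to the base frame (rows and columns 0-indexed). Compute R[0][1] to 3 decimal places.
-1.000

End-effector y-axis (col 1 of R) = (-1.0000,-0.0000,-0.0000)
R[0][1] = -1.0000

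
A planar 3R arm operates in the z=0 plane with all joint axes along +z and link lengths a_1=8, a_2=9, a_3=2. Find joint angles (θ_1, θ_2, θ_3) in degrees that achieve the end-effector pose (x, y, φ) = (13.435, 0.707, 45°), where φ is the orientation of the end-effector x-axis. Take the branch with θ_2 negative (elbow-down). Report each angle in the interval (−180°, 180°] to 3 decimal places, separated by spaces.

wrist centre = target − a_3·(cos φ, sin φ) = (12.0208, -0.7072)
cos θ_2 = (144.9995−8²−9²)/(2·8·9) = -0.0000; θ_2 = -90.0002° (elbow-down)
β = atan2(-0.7072,12.0208) = -3.3670°; ψ = atan2(-9.0000,8.0000) = -48.3666°
θ_1 = β − ψ = 44.9996°
θ_3 = φ − θ_1 − θ_2 = 90.0006° (wrapped to (-180°,180°])

45.000 -90.000 90.001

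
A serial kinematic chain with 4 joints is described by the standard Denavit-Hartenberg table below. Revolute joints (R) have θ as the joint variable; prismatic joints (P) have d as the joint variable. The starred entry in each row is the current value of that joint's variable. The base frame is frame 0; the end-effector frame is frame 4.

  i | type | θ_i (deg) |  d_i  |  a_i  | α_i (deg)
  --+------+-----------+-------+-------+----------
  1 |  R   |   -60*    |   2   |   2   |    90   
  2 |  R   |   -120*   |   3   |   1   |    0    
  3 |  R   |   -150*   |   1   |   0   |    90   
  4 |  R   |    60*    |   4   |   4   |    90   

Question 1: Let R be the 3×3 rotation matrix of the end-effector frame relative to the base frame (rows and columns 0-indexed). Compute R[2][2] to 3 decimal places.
0.866

End-effector z-axis (col 2 of R) = (0.4330,0.2500,0.8660)
R[2][2] = 0.8660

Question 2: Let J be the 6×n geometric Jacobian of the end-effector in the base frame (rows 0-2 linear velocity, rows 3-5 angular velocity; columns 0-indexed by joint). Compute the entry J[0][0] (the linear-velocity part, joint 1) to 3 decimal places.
axis z_0 = ẑ; lever o_n−o_0 = (-3.7141,-8.4952,3.1340)
cross product → J_v[:, 0] = (8.4952,-3.7141,0.0000)
J_ω[:, 0] = z_0
entry J[0][0] = 8.4952

8.495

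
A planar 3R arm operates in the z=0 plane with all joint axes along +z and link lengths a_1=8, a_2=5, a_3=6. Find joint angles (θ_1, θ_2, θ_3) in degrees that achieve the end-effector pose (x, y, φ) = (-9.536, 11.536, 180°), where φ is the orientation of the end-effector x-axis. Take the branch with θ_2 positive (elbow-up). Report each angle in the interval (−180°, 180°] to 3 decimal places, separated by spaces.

90.007 44.986 45.008

wrist centre = target − a_3·(cos φ, sin φ) = (-3.5360, 11.5360)
cos θ_2 = (145.5826−8²−5²)/(2·8·5) = 0.7073; θ_2 = 44.9858° (elbow-up)
β = atan2(11.5360,-3.5360) = 107.0413°; ψ = atan2(3.5347,11.5364) = 17.0346°
θ_1 = β − ψ = 90.0067°
θ_3 = φ − θ_1 − θ_2 = 45.0076° (wrapped to (-180°,180°])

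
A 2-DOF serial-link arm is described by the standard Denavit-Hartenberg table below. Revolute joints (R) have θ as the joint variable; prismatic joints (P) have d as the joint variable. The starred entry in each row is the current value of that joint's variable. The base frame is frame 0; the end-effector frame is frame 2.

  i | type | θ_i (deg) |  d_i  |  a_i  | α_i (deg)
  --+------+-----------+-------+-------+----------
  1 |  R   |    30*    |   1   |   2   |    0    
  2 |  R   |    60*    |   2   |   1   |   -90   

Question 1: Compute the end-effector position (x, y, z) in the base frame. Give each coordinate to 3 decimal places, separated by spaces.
1.732 2.000 3.000

after link 1: o_1 = (1.7321, 1.0000, 1.0000)
after link 2: o_2 = (1.7321, 2.0000, 3.0000)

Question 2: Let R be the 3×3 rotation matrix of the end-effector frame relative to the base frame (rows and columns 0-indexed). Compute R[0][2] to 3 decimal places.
End-effector z-axis (col 2 of R) = (-1.0000,0.0000,0.0000)
R[0][2] = -1.0000

-1.000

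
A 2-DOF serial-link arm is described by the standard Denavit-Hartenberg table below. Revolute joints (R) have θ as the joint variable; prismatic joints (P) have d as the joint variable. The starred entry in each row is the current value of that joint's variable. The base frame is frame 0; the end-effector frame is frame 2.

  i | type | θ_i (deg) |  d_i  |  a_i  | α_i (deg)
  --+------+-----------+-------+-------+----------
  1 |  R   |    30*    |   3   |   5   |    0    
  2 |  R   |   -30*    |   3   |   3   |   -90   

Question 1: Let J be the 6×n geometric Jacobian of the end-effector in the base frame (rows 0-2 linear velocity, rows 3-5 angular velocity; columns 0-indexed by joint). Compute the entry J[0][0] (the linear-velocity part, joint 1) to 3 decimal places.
axis z_0 = ẑ; lever o_n−o_0 = (7.3301,2.5000,6.0000)
cross product → J_v[:, 0] = (-2.5000,7.3301,0.0000)
J_ω[:, 0] = z_0
entry J[0][0] = -2.5000

-2.500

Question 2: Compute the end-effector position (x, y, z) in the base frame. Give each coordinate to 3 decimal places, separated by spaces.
after link 1: o_1 = (4.3301, 2.5000, 3.0000)
after link 2: o_2 = (7.3301, 2.5000, 6.0000)

7.330 2.500 6.000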